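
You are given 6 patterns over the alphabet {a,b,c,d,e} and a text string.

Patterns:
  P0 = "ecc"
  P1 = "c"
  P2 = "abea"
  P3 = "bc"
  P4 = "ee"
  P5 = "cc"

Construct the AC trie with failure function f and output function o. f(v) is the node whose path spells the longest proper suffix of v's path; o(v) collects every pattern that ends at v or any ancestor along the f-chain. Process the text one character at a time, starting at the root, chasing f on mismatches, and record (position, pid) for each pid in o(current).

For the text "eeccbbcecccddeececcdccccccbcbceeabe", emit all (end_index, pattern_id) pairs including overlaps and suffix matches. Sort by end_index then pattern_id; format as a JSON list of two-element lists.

Construct AC machine:
Trie (insert patterns):
  n0 'ε': a→5 b→9 c→4 e→1
  n1 'e': c→2 e→11
  n2 'ec': c→3
  n3 'ecc': ·  ←P0
  n4 'c': c→12  ←P1
  n5 'a': b→6
  n6 'ab': e→7
  n7 'abe': a→8
  n8 'abea': ·  ←P2
  n9 'b': c→10
  n10 'bc': ·  ←P3
  n11 'ee': ·  ←P4
  n12 'cc': ·  ←P5

Failure links (BFS by depth):
  fail(1) 'e': from fail(0)=0 chase 'e': 0 ⇒ 0;  out=∅∪out(0)=∅
  fail(4) 'c': from fail(0)=0 chase 'c': 0 ⇒ 0;  out={1}∪out(0)={1}
  fail(5) 'a': from fail(0)=0 chase 'a': 0 ⇒ 0;  out=∅∪out(0)=∅
  fail(9) 'b': from fail(0)=0 chase 'b': 0 ⇒ 0;  out=∅∪out(0)=∅
  fail(2) 'ec': from fail(1)=0 chase 'c': 0 ⇒ 4;  out=∅∪out(4)={1}
  fail(6) 'ab': from fail(5)=0 chase 'b': 0 ⇒ 9;  out=∅∪out(9)=∅
  fail(10) 'bc': from fail(9)=0 chase 'c': 0 ⇒ 4;  out={3}∪out(4)={1,3}
  fail(11) 'ee': from fail(1)=0 chase 'e': 0 ⇒ 1;  out={4}∪out(1)={4}
  fail(12) 'cc': from fail(4)=0 chase 'c': 0 ⇒ 4;  out={5}∪out(4)={1,5}
  fail(3) 'ecc': from fail(2)=4 chase 'c': 4 ⇒ 12;  out={0}∪out(12)={0,1,5}
  fail(7) 'abe': from fail(6)=9 chase 'e': 9→0 ⇒ 1;  out=∅∪out(1)=∅
  fail(8) 'abea': from fail(7)=1 chase 'a': 1→0 ⇒ 5;  out={2}∪out(5)={2}

Text stream:
[0] read 'e'  n0⇒n1
[1] read 'e'  n1⇒n11  ** P4@[0:1]
[2] read 'c'  n11⇒n2 ·f  ** P1@[2:2]
[3] read 'c'  n2⇒n3  ** P0@[1:3],P1@[3:3],P5@[2:3]
[4] read 'b'  n3⇒n9 ·f
[5] read 'b'  n9⇒n9 ·f
[6] read 'c'  n9⇒n10  ** P1@[6:6],P3@[5:6]
[7] read 'e'  n10⇒n1 ·f
[8] read 'c'  n1⇒n2  ** P1@[8:8]
[9] read 'c'  n2⇒n3  ** P0@[7:9],P1@[9:9],P5@[8:9]
[10] read 'c'  n3⇒n12 ·f  ** P1@[10:10],P5@[9:10]
[11] read 'd'  n12⇒n0 ·f
[12] read 'd'  n0⇒n0
[13] read 'e'  n0⇒n1
[14] read 'e'  n1⇒n11  ** P4@[13:14]
[15] read 'c'  n11⇒n2 ·f  ** P1@[15:15]
[16] read 'e'  n2⇒n1 ·f
[17] read 'c'  n1⇒n2  ** P1@[17:17]
[18] read 'c'  n2⇒n3  ** P0@[16:18],P1@[18:18],P5@[17:18]
[19] read 'd'  n3⇒n0 ·f
[20] read 'c'  n0⇒n4  ** P1@[20:20]
[21] read 'c'  n4⇒n12  ** P1@[21:21],P5@[20:21]
[22] read 'c'  n12⇒n12 ·f  ** P1@[22:22],P5@[21:22]
[23] read 'c'  n12⇒n12 ·f  ** P1@[23:23],P5@[22:23]
[24] read 'c'  n12⇒n12 ·f  ** P1@[24:24],P5@[23:24]
[25] read 'c'  n12⇒n12 ·f  ** P1@[25:25],P5@[24:25]
[26] read 'b'  n12⇒n9 ·f
[27] read 'c'  n9⇒n10  ** P1@[27:27],P3@[26:27]
[28] read 'b'  n10⇒n9 ·f
[29] read 'c'  n9⇒n10  ** P1@[29:29],P3@[28:29]
[30] read 'e'  n10⇒n1 ·f
[31] read 'e'  n1⇒n11  ** P4@[30:31]
[32] read 'a'  n11⇒n5 ·f
[33] read 'b'  n5⇒n6
[34] read 'e'  n6⇒n7

All matches (sorted): [[1,4],[2,1],[3,0],[3,1],[3,5],[6,1],[6,3],[8,1],[9,0],[9,1],[9,5],[10,1],[10,5],[14,4],[15,1],[17,1],[18,0],[18,1],[18,5],[20,1],[21,1],[21,5],[22,1],[22,5],[23,1],[23,5],[24,1],[24,5],[25,1],[25,5],[27,1],[27,3],[29,1],[29,3],[31,4]]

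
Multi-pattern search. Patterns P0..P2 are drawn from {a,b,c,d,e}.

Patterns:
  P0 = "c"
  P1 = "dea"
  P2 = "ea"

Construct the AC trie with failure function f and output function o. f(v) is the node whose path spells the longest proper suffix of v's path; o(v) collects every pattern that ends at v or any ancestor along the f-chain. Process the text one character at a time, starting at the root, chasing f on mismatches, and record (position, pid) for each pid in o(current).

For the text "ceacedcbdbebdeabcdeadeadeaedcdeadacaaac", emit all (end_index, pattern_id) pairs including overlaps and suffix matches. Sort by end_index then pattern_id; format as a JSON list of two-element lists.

Build:
Trie (insert patterns):
  0='ε' goto c→1 d→2 e→5
  1='c' goto ·  [P0 ends]
  2='d' goto e→3
  3='de' goto a→4
  4='dea' goto ·  [P1 ends]
  5='e' goto a→6
  6='ea' goto ·  [P2 ends]

BFS fail/out derivation:
  fail(1) 'c': from fail(0)=0 chase 'c': 0 ⇒ 0;  out={0}∪out(0)={0}
  fail(2) 'd': from fail(0)=0 chase 'd': 0 ⇒ 0;  out=∅∪out(0)=∅
  fail(5) 'e': from fail(0)=0 chase 'e': 0 ⇒ 0;  out=∅∪out(0)=∅
  fail(3) 'de': from fail(2)=0 chase 'e': 0 ⇒ 5;  out=∅∪out(5)=∅
  fail(6) 'ea': from fail(5)=0 chase 'a': 0 ⇒ 0;  out={2}∪out(0)={2}
  fail(4) 'dea': from fail(3)=5 chase 'a': 5 ⇒ 6;  out={1}∪out(6)={1,2}

Run:
i=0 'c': node 0→1  emit P0@[0:0]
i=1 'e': node 1→5 (via fail)
i=2 'a': node 5→6  emit P2@[1:2]
i=3 'c': node 6→1 (via fail)  emit P0@[3:3]
i=4 'e': node 1→5 (via fail)
i=5 'd': node 5→2 (via fail)
i=6 'c': node 2→1 (via fail)  emit P0@[6:6]
i=7 'b': node 1→0 (via fail)
i=8 'd': node 0→2
i=9 'b': node 2→0 (via fail)
i=10 'e': node 0→5
i=11 'b': node 5→0 (via fail)
i=12 'd': node 0→2
i=13 'e': node 2→3
i=14 'a': node 3→4  emit P1@[12:14],P2@[13:14]
i=15 'b': node 4→0 (via fail)
i=16 'c': node 0→1  emit P0@[16:16]
i=17 'd': node 1→2 (via fail)
i=18 'e': node 2→3
i=19 'a': node 3→4  emit P1@[17:19],P2@[18:19]
i=20 'd': node 4→2 (via fail)
i=21 'e': node 2→3
i=22 'a': node 3→4  emit P1@[20:22],P2@[21:22]
i=23 'd': node 4→2 (via fail)
i=24 'e': node 2→3
i=25 'a': node 3→4  emit P1@[23:25],P2@[24:25]
i=26 'e': node 4→5 (via fail)
i=27 'd': node 5→2 (via fail)
i=28 'c': node 2→1 (via fail)  emit P0@[28:28]
i=29 'd': node 1→2 (via fail)
i=30 'e': node 2→3
i=31 'a': node 3→4  emit P1@[29:31],P2@[30:31]
i=32 'd': node 4→2 (via fail)
i=33 'a': node 2→0 (via fail)
i=34 'c': node 0→1  emit P0@[34:34]
i=35 'a': node 1→0 (via fail)
i=36 'a': node 0→0
i=37 'a': node 0→0
i=38 'c': node 0→1  emit P0@[38:38]

All matches (sorted): [[0,0],[2,2],[3,0],[6,0],[14,1],[14,2],[16,0],[19,1],[19,2],[22,1],[22,2],[25,1],[25,2],[28,0],[31,1],[31,2],[34,0],[38,0]]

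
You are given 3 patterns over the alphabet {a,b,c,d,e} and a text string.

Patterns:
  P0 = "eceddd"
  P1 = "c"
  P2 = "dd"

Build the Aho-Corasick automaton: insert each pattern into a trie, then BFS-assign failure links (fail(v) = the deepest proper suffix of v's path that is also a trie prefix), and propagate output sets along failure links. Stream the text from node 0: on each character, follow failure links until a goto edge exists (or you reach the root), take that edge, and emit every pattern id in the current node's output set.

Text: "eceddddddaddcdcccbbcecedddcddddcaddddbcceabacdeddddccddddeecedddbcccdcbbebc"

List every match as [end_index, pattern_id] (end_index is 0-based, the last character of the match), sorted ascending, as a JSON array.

Build:
Trie nodes:
  n0 'ε': c→7 d→8 e→1
  n1 'e': c→2
  n2 'ec': e→3
  n3 'ece': d→4
  n4 'eced': d→5
  n5 'ecedd': d→6
  n6 'eceddd': ·  [P0 ends]
  n7 'c': ·  [P1 ends]
  n8 'd': d→9
  n9 'dd': ·  [P2 ends]

BFS fail/out derivation:
  fail(1) 'e': from fail(0)=0 chase 'e': 0 ⇒ 0;  out=∅∪out(0)=∅
  fail(7) 'c': from fail(0)=0 chase 'c': 0 ⇒ 0;  out={1}∪out(0)={1}
  fail(8) 'd': from fail(0)=0 chase 'd': 0 ⇒ 0;  out=∅∪out(0)=∅
  fail(2) 'ec': from fail(1)=0 chase 'c': 0 ⇒ 7;  out=∅∪out(7)={1}
  fail(9) 'dd': from fail(8)=0 chase 'd': 0 ⇒ 8;  out={2}∪out(8)={2}
  fail(3) 'ece': from fail(2)=7 chase 'e': 7→0 ⇒ 1;  out=∅∪out(1)=∅
  fail(4) 'eced': from fail(3)=1 chase 'd': 1→0 ⇒ 8;  out=∅∪out(8)=∅
  fail(5) 'ecedd': from fail(4)=8 chase 'd': 8 ⇒ 9;  out=∅∪out(9)={2}
  fail(6) 'eceddd': from fail(5)=9 chase 'd': 9→8 ⇒ 9;  out={0}∪out(9)={0,2}

Text stream:
i=0 'e': node 0→1
i=1 'c': node 1→2  → match P1@[1:1]
i=2 'e': node 2→3
i=3 'd': node 3→4
i=4 'd': node 4→5  → match P2@[3:4]
i=5 'd': node 5→6  → match P0@[0:5],P2@[4:5]
i=6 'd': node 6→9 ·f  → match P2@[5:6]
i=7 'd': node 9→9 ·f  → match P2@[6:7]
i=8 'd': node 9→9 ·f  → match P2@[7:8]
i=9 'a': node 9→0 ·f
i=10 'd': node 0→8
i=11 'd': node 8→9  → match P2@[10:11]
i=12 'c': node 9→7 ·f  → match P1@[12:12]
i=13 'd': node 7→8 ·f
i=14 'c': node 8→7 ·f  → match P1@[14:14]
i=15 'c': node 7→7 ·f  → match P1@[15:15]
i=16 'c': node 7→7 ·f  → match P1@[16:16]
i=17 'b': node 7→0 ·f
i=18 'b': node 0→0
i=19 'c': node 0→7  → match P1@[19:19]
i=20 'e': node 7→1 ·f
i=21 'c': node 1→2  → match P1@[21:21]
i=22 'e': node 2→3
i=23 'd': node 3→4
i=24 'd': node 4→5  → match P2@[23:24]
i=25 'd': node 5→6  → match P0@[20:25],P2@[24:25]
i=26 'c': node 6→7 ·f  → match P1@[26:26]
i=27 'd': node 7→8 ·f
i=28 'd': node 8→9  → match P2@[27:28]
i=29 'd': node 9→9 ·f  → match P2@[28:29]
i=30 'd': node 9→9 ·f  → match P2@[29:30]
i=31 'c': node 9→7 ·f  → match P1@[31:31]
i=32 'a': node 7→0 ·f
i=33 'd': node 0→8
i=34 'd': node 8→9  → match P2@[33:34]
i=35 'd': node 9→9 ·f  → match P2@[34:35]
i=36 'd': node 9→9 ·f  → match P2@[35:36]
i=37 'b': node 9→0 ·f
i=38 'c': node 0→7  → match P1@[38:38]
i=39 'c': node 7→7 ·f  → match P1@[39:39]
i=40 'e': node 7→1 ·f
i=41 'a': node 1→0 ·f
i=42 'b': node 0→0
i=43 'a': node 0→0
i=44 'c': node 0→7  → match P1@[44:44]
i=45 'd': node 7→8 ·f
i=46 'e': node 8→1 ·f
i=47 'd': node 1→8 ·f
i=48 'd': node 8→9  → match P2@[47:48]
i=49 'd': node 9→9 ·f  → match P2@[48:49]
i=50 'd': node 9→9 ·f  → match P2@[49:50]
i=51 'c': node 9→7 ·f  → match P1@[51:51]
i=52 'c': node 7→7 ·f  → match P1@[52:52]
i=53 'd': node 7→8 ·f
i=54 'd': node 8→9  → match P2@[53:54]
i=55 'd': node 9→9 ·f  → match P2@[54:55]
i=56 'd': node 9→9 ·f  → match P2@[55:56]
i=57 'e': node 9→1 ·f
i=58 'e': node 1→1 ·f
i=59 'c': node 1→2  → match P1@[59:59]
i=60 'e': node 2→3
i=61 'd': node 3→4
i=62 'd': node 4→5  → match P2@[61:62]
i=63 'd': node 5→6  → match P0@[58:63],P2@[62:63]
i=64 'b': node 6→0 ·f
i=65 'c': node 0→7  → match P1@[65:65]
i=66 'c': node 7→7 ·f  → match P1@[66:66]
i=67 'c': node 7→7 ·f  → match P1@[67:67]
i=68 'd': node 7→8 ·f
i=69 'c': node 8→7 ·f  → match P1@[69:69]
i=70 'b': node 7→0 ·f
i=71 'b': node 0→0
i=72 'e': node 0→1
i=73 'b': node 1→0 ·f
i=74 'c': node 0→7  → match P1@[74:74]

All matches (sorted): [[1,1],[4,2],[5,0],[5,2],[6,2],[7,2],[8,2],[11,2],[12,1],[14,1],[15,1],[16,1],[19,1],[21,1],[24,2],[25,0],[25,2],[26,1],[28,2],[29,2],[30,2],[31,1],[34,2],[35,2],[36,2],[38,1],[39,1],[44,1],[48,2],[49,2],[50,2],[51,1],[52,1],[54,2],[55,2],[56,2],[59,1],[62,2],[63,0],[63,2],[65,1],[66,1],[67,1],[69,1],[74,1]]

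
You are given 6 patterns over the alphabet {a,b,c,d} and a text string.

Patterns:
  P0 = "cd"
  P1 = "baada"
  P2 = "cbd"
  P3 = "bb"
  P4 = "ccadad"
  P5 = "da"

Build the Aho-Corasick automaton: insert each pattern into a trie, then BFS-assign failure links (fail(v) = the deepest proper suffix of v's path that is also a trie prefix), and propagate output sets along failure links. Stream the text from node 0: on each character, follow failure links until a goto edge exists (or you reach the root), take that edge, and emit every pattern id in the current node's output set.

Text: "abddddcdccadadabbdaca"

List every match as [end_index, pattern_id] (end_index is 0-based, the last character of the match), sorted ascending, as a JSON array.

Construct AC machine:
Trie nodes:
  0='ε' goto b→3 c→1 d→16
  1='c' goto b→8 c→11 d→2
  2='cd' goto ·  ←P0
  3='b' goto a→4 b→10
  4='ba' goto a→5
  5='baa' goto d→6
  6='baad' goto a→7
  7='baada' goto ·  ←P1
  8='cb' goto d→9
  9='cbd' goto ·  ←P2
  10='bb' goto ·  ←P3
  11='cc' goto a→12
  12='cca' goto d→13
  13='ccad' goto a→14
  14='ccada' goto d→15
  15='ccadad' goto ·  ←P4
  16='d' goto a→17
  17='da' goto ·  ←P5

Failure links (BFS by depth):
  n1('c'): parent n0 fail=0; on 'c' 0 → fail=0;  out ∅∪∅=∅
  n3('b'): parent n0 fail=0; on 'b' 0 → fail=0;  out ∅∪∅=∅
  n16('d'): parent n0 fail=0; on 'd' 0 → fail=0;  out ∅∪∅=∅
  n2('cd'): parent n1 fail=0; on 'd' 0 → fail=16;  out {0}∪∅={0}
  n4('ba'): parent n3 fail=0; on 'a' 0 → fail=0;  out ∅∪∅=∅
  n8('cb'): parent n1 fail=0; on 'b' 0 → fail=3;  out ∅∪∅=∅
  n10('bb'): parent n3 fail=0; on 'b' 0 → fail=3;  out {3}∪∅={3}
  n11('cc'): parent n1 fail=0; on 'c' 0 → fail=1;  out ∅∪∅=∅
  n17('da'): parent n16 fail=0; on 'a' 0 → fail=0;  out {5}∪∅={5}
  n5('baa'): parent n4 fail=0; on 'a' 0 → fail=0;  out ∅∪∅=∅
  n9('cbd'): parent n8 fail=3; on 'd' 3→0 → fail=16;  out {2}∪∅={2}
  n12('cca'): parent n11 fail=1; on 'a' 1→0 → fail=0;  out ∅∪∅=∅
  n6('baad'): parent n5 fail=0; on 'd' 0 → fail=16;  out ∅∪∅=∅
  n13('ccad'): parent n12 fail=0; on 'd' 0 → fail=16;  out ∅∪∅=∅
  n7('baada'): parent n6 fail=16; on 'a' 16 → fail=17;  out {1}∪{5}={1,5}
  n14('ccada'): parent n13 fail=16; on 'a' 16 → fail=17;  out ∅∪{5}={5}
  n15('ccadad'): parent n14 fail=17; on 'd' 17→0 → fail=16;  out {4}∪∅={4}

Scan:
pos 0 'a': at 0
pos 1 'b': at 3
pos 2 'd': at 16 ·f
pos 3 'd': at 16 ·f
pos 4 'd': at 16 ·f
pos 5 'd': at 16 ·f
pos 6 'c': at 1 ·f
pos 7 'd': at 2  ** P0@[6:7]
pos 8 'c': at 1 ·f
pos 9 'c': at 11
pos 10 'a': at 12
pos 11 'd': at 13
pos 12 'a': at 14  ** P5@[11:12]
pos 13 'd': at 15  ** P4@[8:13]
pos 14 'a': at 17 ·f  ** P5@[13:14]
pos 15 'b': at 3 ·f
pos 16 'b': at 10  ** P3@[15:16]
pos 17 'd': at 16 ·f
pos 18 'a': at 17  ** P5@[17:18]
pos 19 'c': at 1 ·f
pos 20 'a': at 0 ·f

All matches (sorted): [[7,0],[12,5],[13,4],[14,5],[16,3],[18,5]]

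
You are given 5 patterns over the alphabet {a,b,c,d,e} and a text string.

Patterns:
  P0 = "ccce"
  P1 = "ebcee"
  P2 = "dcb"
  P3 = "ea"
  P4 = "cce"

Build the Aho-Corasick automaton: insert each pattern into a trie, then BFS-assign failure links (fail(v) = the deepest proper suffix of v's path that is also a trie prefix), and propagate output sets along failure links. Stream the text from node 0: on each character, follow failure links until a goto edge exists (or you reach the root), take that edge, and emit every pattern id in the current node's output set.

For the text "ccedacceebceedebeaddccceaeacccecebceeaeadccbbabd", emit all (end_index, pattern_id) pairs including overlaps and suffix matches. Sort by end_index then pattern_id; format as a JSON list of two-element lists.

Build automaton:
Trie (insert patterns):
  0='ε' goto c→1 d→10 e→5
  1='c' goto c→2
  2='cc' goto c→3 e→14
  3='ccc' goto e→4
  4='ccce' goto ·  ←P0
  5='e' goto a→13 b→6
  6='eb' goto c→7
  7='ebc' goto e→8
  8='ebce' goto e→9
  9='ebcee' goto ·  ←P1
  10='d' goto c→11
  11='dc' goto b→12
  12='dcb' goto ·  ←P2
  13='ea' goto ·  ←P3
  14='cce' goto ·  ←P4

Failure links (BFS by depth):
  fail(1) 'c': from fail(0)=0 chase 'c': 0 ⇒ 0;  out=∅∪out(0)=∅
  fail(5) 'e': from fail(0)=0 chase 'e': 0 ⇒ 0;  out=∅∪out(0)=∅
  fail(10) 'd': from fail(0)=0 chase 'd': 0 ⇒ 0;  out=∅∪out(0)=∅
  fail(2) 'cc': from fail(1)=0 chase 'c': 0 ⇒ 1;  out=∅∪out(1)=∅
  fail(6) 'eb': from fail(5)=0 chase 'b': 0 ⇒ 0;  out=∅∪out(0)=∅
  fail(11) 'dc': from fail(10)=0 chase 'c': 0 ⇒ 1;  out=∅∪out(1)=∅
  fail(13) 'ea': from fail(5)=0 chase 'a': 0 ⇒ 0;  out={3}∪out(0)={3}
  fail(3) 'ccc': from fail(2)=1 chase 'c': 1 ⇒ 2;  out=∅∪out(2)=∅
  fail(7) 'ebc': from fail(6)=0 chase 'c': 0 ⇒ 1;  out=∅∪out(1)=∅
  fail(12) 'dcb': from fail(11)=1 chase 'b': 1→0 ⇒ 0;  out={2}∪out(0)={2}
  fail(14) 'cce': from fail(2)=1 chase 'e': 1→0 ⇒ 5;  out={4}∪out(5)={4}
  fail(4) 'ccce': from fail(3)=2 chase 'e': 2 ⇒ 14;  out={0}∪out(14)={0,4}
  fail(8) 'ebce': from fail(7)=1 chase 'e': 1→0 ⇒ 5;  out=∅∪out(5)=∅
  fail(9) 'ebcee': from fail(8)=5 chase 'e': 5→0 ⇒ 5;  out={1}∪out(5)={1}

Text stream:
[0] read 'c'  n0⇒n1
[1] read 'c'  n1⇒n2
[2] read 'e'  n2⇒n14  → match P4@[0:2]
[3] read 'd'  n14⇒n10 (fail-walked)
[4] read 'a'  n10⇒n0 (fail-walked)
[5] read 'c'  n0⇒n1
[6] read 'c'  n1⇒n2
[7] read 'e'  n2⇒n14  → match P4@[5:7]
[8] read 'e'  n14⇒n5 (fail-walked)
[9] read 'b'  n5⇒n6
[10] read 'c'  n6⇒n7
[11] read 'e'  n7⇒n8
[12] read 'e'  n8⇒n9  → match P1@[8:12]
[13] read 'd'  n9⇒n10 (fail-walked)
[14] read 'e'  n10⇒n5 (fail-walked)
[15] read 'b'  n5⇒n6
[16] read 'e'  n6⇒n5 (fail-walked)
[17] read 'a'  n5⇒n13  → match P3@[16:17]
[18] read 'd'  n13⇒n10 (fail-walked)
[19] read 'd'  n10⇒n10 (fail-walked)
[20] read 'c'  n10⇒n11
[21] read 'c'  n11⇒n2 (fail-walked)
[22] read 'c'  n2⇒n3
[23] read 'e'  n3⇒n4  → match P0@[20:23],P4@[21:23]
[24] read 'a'  n4⇒n13 (fail-walked)  → match P3@[23:24]
[25] read 'e'  n13⇒n5 (fail-walked)
[26] read 'a'  n5⇒n13  → match P3@[25:26]
[27] read 'c'  n13⇒n1 (fail-walked)
[28] read 'c'  n1⇒n2
[29] read 'c'  n2⇒n3
[30] read 'e'  n3⇒n4  → match P0@[27:30],P4@[28:30]
[31] read 'c'  n4⇒n1 (fail-walked)
[32] read 'e'  n1⇒n5 (fail-walked)
[33] read 'b'  n5⇒n6
[34] read 'c'  n6⇒n7
[35] read 'e'  n7⇒n8
[36] read 'e'  n8⇒n9  → match P1@[32:36]
[37] read 'a'  n9⇒n13 (fail-walked)  → match P3@[36:37]
[38] read 'e'  n13⇒n5 (fail-walked)
[39] read 'a'  n5⇒n13  → match P3@[38:39]
[40] read 'd'  n13⇒n10 (fail-walked)
[41] read 'c'  n10⇒n11
[42] read 'c'  n11⇒n2 (fail-walked)
[43] read 'b'  n2⇒n0 (fail-walked)
[44] read 'b'  n0⇒n0
[45] read 'a'  n0⇒n0
[46] read 'b'  n0⇒n0
[47] read 'd'  n0⇒n10

Result: [[2,4],[7,4],[12,1],[17,3],[23,0],[23,4],[24,3],[26,3],[30,0],[30,4],[36,1],[37,3],[39,3]]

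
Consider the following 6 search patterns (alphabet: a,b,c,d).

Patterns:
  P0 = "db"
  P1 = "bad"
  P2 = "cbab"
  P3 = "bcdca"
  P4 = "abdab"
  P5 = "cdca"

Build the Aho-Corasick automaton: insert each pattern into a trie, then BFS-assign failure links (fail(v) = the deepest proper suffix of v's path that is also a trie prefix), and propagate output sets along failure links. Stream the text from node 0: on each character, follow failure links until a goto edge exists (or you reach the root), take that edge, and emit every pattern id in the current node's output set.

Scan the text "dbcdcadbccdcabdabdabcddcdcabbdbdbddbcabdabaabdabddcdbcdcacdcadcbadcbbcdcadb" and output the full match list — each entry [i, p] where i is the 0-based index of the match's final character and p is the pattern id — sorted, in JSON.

Build:
Trie (insert patterns):
  n0 'ε': a→14 b→3 c→6 d→1
  n1 'd': b→2
  n2 'db': ·  ←P0
  n3 'b': a→4 c→10
  n4 'ba': d→5
  n5 'bad': ·  ←P1
  n6 'c': b→7 d→19
  n7 'cb': a→8
  n8 'cba': b→9
  n9 'cbab': ·  ←P2
  n10 'bc': d→11
  n11 'bcd': c→12
  n12 'bcdc': a→13
  n13 'bcdca': ·  ←P3
  n14 'a': b→15
  n15 'ab': d→16
  n16 'abd': a→17
  n17 'abda': b→18
  n18 'abdab': ·  ←P4
  n19 'cd': c→20
  n20 'cdc': a→21
  n21 'cdca': ·  ←P5

BFS fail/out derivation:
  fail(1) 'd': from fail(0)=0 chase 'd': 0 ⇒ 0;  out=∅∪out(0)=∅
  fail(3) 'b': from fail(0)=0 chase 'b': 0 ⇒ 0;  out=∅∪out(0)=∅
  fail(6) 'c': from fail(0)=0 chase 'c': 0 ⇒ 0;  out=∅∪out(0)=∅
  fail(14) 'a': from fail(0)=0 chase 'a': 0 ⇒ 0;  out=∅∪out(0)=∅
  fail(2) 'db': from fail(1)=0 chase 'b': 0 ⇒ 3;  out={0}∪out(3)={0}
  fail(4) 'ba': from fail(3)=0 chase 'a': 0 ⇒ 14;  out=∅∪out(14)=∅
  fail(7) 'cb': from fail(6)=0 chase 'b': 0 ⇒ 3;  out=∅∪out(3)=∅
  fail(10) 'bc': from fail(3)=0 chase 'c': 0 ⇒ 6;  out=∅∪out(6)=∅
  fail(15) 'ab': from fail(14)=0 chase 'b': 0 ⇒ 3;  out=∅∪out(3)=∅
  fail(19) 'cd': from fail(6)=0 chase 'd': 0 ⇒ 1;  out=∅∪out(1)=∅
  fail(5) 'bad': from fail(4)=14 chase 'd': 14→0 ⇒ 1;  out={1}∪out(1)={1}
  fail(8) 'cba': from fail(7)=3 chase 'a': 3 ⇒ 4;  out=∅∪out(4)=∅
  fail(11) 'bcd': from fail(10)=6 chase 'd': 6 ⇒ 19;  out=∅∪out(19)=∅
  fail(16) 'abd': from fail(15)=3 chase 'd': 3→0 ⇒ 1;  out=∅∪out(1)=∅
  fail(20) 'cdc': from fail(19)=1 chase 'c': 1→0 ⇒ 6;  out=∅∪out(6)=∅
  fail(9) 'cbab': from fail(8)=4 chase 'b': 4→14 ⇒ 15;  out={2}∪out(15)={2}
  fail(12) 'bcdc': from fail(11)=19 chase 'c': 19 ⇒ 20;  out=∅∪out(20)=∅
  fail(17) 'abda': from fail(16)=1 chase 'a': 1→0 ⇒ 14;  out=∅∪out(14)=∅
  fail(21) 'cdca': from fail(20)=6 chase 'a': 6→0 ⇒ 14;  out={5}∪out(14)={5}
  fail(13) 'bcdca': from fail(12)=20 chase 'a': 20 ⇒ 21;  out={3}∪out(21)={3,5}
  fail(18) 'abdab': from fail(17)=14 chase 'b': 14 ⇒ 15;  out={4}∪out(15)={4}

Scan:
[0] read 'd'  n0⇒n1
[1] read 'b'  n1⇒n2  emit P0@[0:1]
[2] read 'c'  n2⇒n10 (fail-walked)
[3] read 'd'  n10⇒n11
[4] read 'c'  n11⇒n12
[5] read 'a'  n12⇒n13  emit P3@[1:5],P5@[2:5]
[6] read 'd'  n13⇒n1 (fail-walked)
[7] read 'b'  n1⇒n2  emit P0@[6:7]
[8] read 'c'  n2⇒n10 (fail-walked)
[9] read 'c'  n10⇒n6 (fail-walked)
[10] read 'd'  n6⇒n19
[11] read 'c'  n19⇒n20
[12] read 'a'  n20⇒n21  emit P5@[9:12]
[13] read 'b'  n21⇒n15 (fail-walked)
[14] read 'd'  n15⇒n16
[15] read 'a'  n16⇒n17
[16] read 'b'  n17⇒n18  emit P4@[12:16]
[17] read 'd'  n18⇒n16 (fail-walked)
[18] read 'a'  n16⇒n17
[19] read 'b'  n17⇒n18  emit P4@[15:19]
[20] read 'c'  n18⇒n10 (fail-walked)
[21] read 'd'  n10⇒n11
[22] read 'd'  n11⇒n1 (fail-walked)
[23] read 'c'  n1⇒n6 (fail-walked)
[24] read 'd'  n6⇒n19
[25] read 'c'  n19⇒n20
[26] read 'a'  n20⇒n21  emit P5@[23:26]
[27] read 'b'  n21⇒n15 (fail-walked)
[28] read 'b'  n15⇒n3 (fail-walked)
[29] read 'd'  n3⇒n1 (fail-walked)
[30] read 'b'  n1⇒n2  emit P0@[29:30]
[31] read 'd'  n2⇒n1 (fail-walked)
[32] read 'b'  n1⇒n2  emit P0@[31:32]
[33] read 'd'  n2⇒n1 (fail-walked)
[34] read 'd'  n1⇒n1 (fail-walked)
[35] read 'b'  n1⇒n2  emit P0@[34:35]
[36] read 'c'  n2⇒n10 (fail-walked)
[37] read 'a'  n10⇒n14 (fail-walked)
[38] read 'b'  n14⇒n15
[39] read 'd'  n15⇒n16
[40] read 'a'  n16⇒n17
[41] read 'b'  n17⇒n18  emit P4@[37:41]
[42] read 'a'  n18⇒n4 (fail-walked)
[43] read 'a'  n4⇒n14 (fail-walked)
[44] read 'b'  n14⇒n15
[45] read 'd'  n15⇒n16
[46] read 'a'  n16⇒n17
[47] read 'b'  n17⇒n18  emit P4@[43:47]
[48] read 'd'  n18⇒n16 (fail-walked)
[49] read 'd'  n16⇒n1 (fail-walked)
[50] read 'c'  n1⇒n6 (fail-walked)
[51] read 'd'  n6⇒n19
[52] read 'b'  n19⇒n2 (fail-walked)  emit P0@[51:52]
[53] read 'c'  n2⇒n10 (fail-walked)
[54] read 'd'  n10⇒n11
[55] read 'c'  n11⇒n12
[56] read 'a'  n12⇒n13  emit P3@[52:56],P5@[53:56]
[57] read 'c'  n13⇒n6 (fail-walked)
[58] read 'd'  n6⇒n19
[59] read 'c'  n19⇒n20
[60] read 'a'  n20⇒n21  emit P5@[57:60]
[61] read 'd'  n21⇒n1 (fail-walked)
[62] read 'c'  n1⇒n6 (fail-walked)
[63] read 'b'  n6⇒n7
[64] read 'a'  n7⇒n8
[65] read 'd'  n8⇒n5 (fail-walked)  emit P1@[63:65]
[66] read 'c'  n5⇒n6 (fail-walked)
[67] read 'b'  n6⇒n7
[68] read 'b'  n7⇒n3 (fail-walked)
[69] read 'c'  n3⇒n10
[70] read 'd'  n10⇒n11
[71] read 'c'  n11⇒n12
[72] read 'a'  n12⇒n13  emit P3@[68:72],P5@[69:72]
[73] read 'd'  n13⇒n1 (fail-walked)
[74] read 'b'  n1⇒n2  emit P0@[73:74]

All matches (sorted): [[1,0],[5,3],[5,5],[7,0],[12,5],[16,4],[19,4],[26,5],[30,0],[32,0],[35,0],[41,4],[47,4],[52,0],[56,3],[56,5],[60,5],[65,1],[72,3],[72,5],[74,0]]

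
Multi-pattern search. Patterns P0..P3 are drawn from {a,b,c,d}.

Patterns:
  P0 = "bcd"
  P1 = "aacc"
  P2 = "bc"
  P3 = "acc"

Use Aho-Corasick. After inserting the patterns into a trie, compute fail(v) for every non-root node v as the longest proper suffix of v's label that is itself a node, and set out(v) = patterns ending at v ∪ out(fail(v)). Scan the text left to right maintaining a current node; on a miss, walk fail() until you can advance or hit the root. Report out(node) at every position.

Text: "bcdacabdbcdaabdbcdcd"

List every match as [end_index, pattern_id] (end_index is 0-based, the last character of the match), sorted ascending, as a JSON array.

Construct AC machine:
Trie (insert patterns):
  n0 'ε': a→4 b→1
  n1 'b': c→2
  n2 'bc': d→3  ←P2
  n3 'bcd': ·  ←P0
  n4 'a': a→5 c→8
  n5 'aa': c→6
  n6 'aac': c→7
  n7 'aacc': ·  ←P1
  n8 'ac': c→9
  n9 'acc': ·  ←P3

BFS fail/out derivation:
  fail(1) 'b': from fail(0)=0 chase 'b': 0 ⇒ 0;  out=∅∪out(0)=∅
  fail(4) 'a': from fail(0)=0 chase 'a': 0 ⇒ 0;  out=∅∪out(0)=∅
  fail(2) 'bc': from fail(1)=0 chase 'c': 0 ⇒ 0;  out={2}∪out(0)={2}
  fail(5) 'aa': from fail(4)=0 chase 'a': 0 ⇒ 4;  out=∅∪out(4)=∅
  fail(8) 'ac': from fail(4)=0 chase 'c': 0 ⇒ 0;  out=∅∪out(0)=∅
  fail(3) 'bcd': from fail(2)=0 chase 'd': 0 ⇒ 0;  out={0}∪out(0)={0}
  fail(6) 'aac': from fail(5)=4 chase 'c': 4 ⇒ 8;  out=∅∪out(8)=∅
  fail(9) 'acc': from fail(8)=0 chase 'c': 0 ⇒ 0;  out={3}∪out(0)={3}
  fail(7) 'aacc': from fail(6)=8 chase 'c': 8 ⇒ 9;  out={1}∪out(9)={1,3}

Text stream:
i=0 'b': node 0→1
i=1 'c': node 1→2  → match P2@[0:1]
i=2 'd': node 2→3  → match P0@[0:2]
i=3 'a': node 3→4 (via fail)
i=4 'c': node 4→8
i=5 'a': node 8→4 (via fail)
i=6 'b': node 4→1 (via fail)
i=7 'd': node 1→0 (via fail)
i=8 'b': node 0→1
i=9 'c': node 1→2  → match P2@[8:9]
i=10 'd': node 2→3  → match P0@[8:10]
i=11 'a': node 3→4 (via fail)
i=12 'a': node 4→5
i=13 'b': node 5→1 (via fail)
i=14 'd': node 1→0 (via fail)
i=15 'b': node 0→1
i=16 'c': node 1→2  → match P2@[15:16]
i=17 'd': node 2→3  → match P0@[15:17]
i=18 'c': node 3→0 (via fail)
i=19 'd': node 0→0

All matches (sorted): [[1,2],[2,0],[9,2],[10,0],[16,2],[17,0]]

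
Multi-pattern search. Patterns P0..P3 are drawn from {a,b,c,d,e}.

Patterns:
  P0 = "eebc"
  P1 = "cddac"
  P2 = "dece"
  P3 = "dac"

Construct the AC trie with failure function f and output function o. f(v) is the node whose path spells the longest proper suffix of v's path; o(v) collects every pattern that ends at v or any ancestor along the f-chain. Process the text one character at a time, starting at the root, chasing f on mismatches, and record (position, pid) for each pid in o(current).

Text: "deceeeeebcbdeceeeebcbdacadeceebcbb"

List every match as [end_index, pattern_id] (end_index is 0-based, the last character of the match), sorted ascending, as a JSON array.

Build automaton:
Trie nodes:
  0='ε' goto c→5 d→10 e→1
  1='e' goto e→2
  2='ee' goto b→3
  3='eeb' goto c→4
  4='eebc' goto ·  ←P0
  5='c' goto d→6
  6='cd' goto d→7
  7='cdd' goto a→8
  8='cdda' goto c→9
  9='cddac' goto ·  ←P1
  10='d' goto a→14 e→11
  11='de' goto c→12
  12='dec' goto e→13
  13='dece' goto ·  ←P2
  14='da' goto c→15
  15='dac' goto ·  ←P3

Failure links (BFS by depth):
  fail(1) 'e': from fail(0)=0 chase 'e': 0 ⇒ 0;  out=∅∪out(0)=∅
  fail(5) 'c': from fail(0)=0 chase 'c': 0 ⇒ 0;  out=∅∪out(0)=∅
  fail(10) 'd': from fail(0)=0 chase 'd': 0 ⇒ 0;  out=∅∪out(0)=∅
  fail(2) 'ee': from fail(1)=0 chase 'e': 0 ⇒ 1;  out=∅∪out(1)=∅
  fail(6) 'cd': from fail(5)=0 chase 'd': 0 ⇒ 10;  out=∅∪out(10)=∅
  fail(11) 'de': from fail(10)=0 chase 'e': 0 ⇒ 1;  out=∅∪out(1)=∅
  fail(14) 'da': from fail(10)=0 chase 'a': 0 ⇒ 0;  out=∅∪out(0)=∅
  fail(3) 'eeb': from fail(2)=1 chase 'b': 1→0 ⇒ 0;  out=∅∪out(0)=∅
  fail(7) 'cdd': from fail(6)=10 chase 'd': 10→0 ⇒ 10;  out=∅∪out(10)=∅
  fail(12) 'dec': from fail(11)=1 chase 'c': 1→0 ⇒ 5;  out=∅∪out(5)=∅
  fail(15) 'dac': from fail(14)=0 chase 'c': 0 ⇒ 5;  out={3}∪out(5)={3}
  fail(4) 'eebc': from fail(3)=0 chase 'c': 0 ⇒ 5;  out={0}∪out(5)={0}
  fail(8) 'cdda': from fail(7)=10 chase 'a': 10 ⇒ 14;  out=∅∪out(14)=∅
  fail(13) 'dece': from fail(12)=5 chase 'e': 5→0 ⇒ 1;  out={2}∪out(1)={2}
  fail(9) 'cddac': from fail(8)=14 chase 'c': 14 ⇒ 15;  out={1}∪out(15)={1,3}

Run:
[0] read 'd'  n0⇒n10
[1] read 'e'  n10⇒n11
[2] read 'c'  n11⇒n12
[3] read 'e'  n12⇒n13  → match P2@[0:3]
[4] read 'e'  n13⇒n2 (via fail)
[5] read 'e'  n2⇒n2 (via fail)
[6] read 'e'  n2⇒n2 (via fail)
[7] read 'e'  n2⇒n2 (via fail)
[8] read 'b'  n2⇒n3
[9] read 'c'  n3⇒n4  → match P0@[6:9]
[10] read 'b'  n4⇒n0 (via fail)
[11] read 'd'  n0⇒n10
[12] read 'e'  n10⇒n11
[13] read 'c'  n11⇒n12
[14] read 'e'  n12⇒n13  → match P2@[11:14]
[15] read 'e'  n13⇒n2 (via fail)
[16] read 'e'  n2⇒n2 (via fail)
[17] read 'e'  n2⇒n2 (via fail)
[18] read 'b'  n2⇒n3
[19] read 'c'  n3⇒n4  → match P0@[16:19]
[20] read 'b'  n4⇒n0 (via fail)
[21] read 'd'  n0⇒n10
[22] read 'a'  n10⇒n14
[23] read 'c'  n14⇒n15  → match P3@[21:23]
[24] read 'a'  n15⇒n0 (via fail)
[25] read 'd'  n0⇒n10
[26] read 'e'  n10⇒n11
[27] read 'c'  n11⇒n12
[28] read 'e'  n12⇒n13  → match P2@[25:28]
[29] read 'e'  n13⇒n2 (via fail)
[30] read 'b'  n2⇒n3
[31] read 'c'  n3⇒n4  → match P0@[28:31]
[32] read 'b'  n4⇒n0 (via fail)
[33] read 'b'  n0⇒n0

Matches: [[3,2],[9,0],[14,2],[19,0],[23,3],[28,2],[31,0]]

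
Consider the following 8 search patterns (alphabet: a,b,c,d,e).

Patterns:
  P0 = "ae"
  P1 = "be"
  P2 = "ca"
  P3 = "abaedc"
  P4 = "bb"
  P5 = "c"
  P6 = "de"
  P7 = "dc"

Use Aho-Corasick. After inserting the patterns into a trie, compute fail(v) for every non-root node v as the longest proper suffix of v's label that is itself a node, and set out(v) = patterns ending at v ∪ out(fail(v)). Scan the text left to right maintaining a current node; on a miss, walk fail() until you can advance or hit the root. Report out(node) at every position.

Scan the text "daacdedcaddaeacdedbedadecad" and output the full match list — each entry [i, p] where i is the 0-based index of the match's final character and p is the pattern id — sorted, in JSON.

Build:
Trie nodes:
  0='ε' goto a→1 b→3 c→5 d→13
  1='a' goto b→7 e→2
  2='ae' goto ·  [P0 ends]
  3='b' goto b→12 e→4
  4='be' goto ·  [P1 ends]
  5='c' goto a→6  [P5 ends]
  6='ca' goto ·  [P2 ends]
  7='ab' goto a→8
  8='aba' goto e→9
  9='abae' goto d→10
  10='abaed' goto c→11
  11='abaedc' goto ·  [P3 ends]
  12='bb' goto ·  [P4 ends]
  13='d' goto c→15 e→14
  14='de' goto ·  [P6 ends]
  15='dc' goto ·  [P7 ends]

BFS fail/out derivation:
  n1('a'): parent n0 fail=0; on 'a' 0 → fail=0;  out ∅∪∅=∅
  n3('b'): parent n0 fail=0; on 'b' 0 → fail=0;  out ∅∪∅=∅
  n5('c'): parent n0 fail=0; on 'c' 0 → fail=0;  out {5}∪∅={5}
  n13('d'): parent n0 fail=0; on 'd' 0 → fail=0;  out ∅∪∅=∅
  n2('ae'): parent n1 fail=0; on 'e' 0 → fail=0;  out {0}∪∅={0}
  n4('be'): parent n3 fail=0; on 'e' 0 → fail=0;  out {1}∪∅={1}
  n6('ca'): parent n5 fail=0; on 'a' 0 → fail=1;  out {2}∪∅={2}
  n7('ab'): parent n1 fail=0; on 'b' 0 → fail=3;  out ∅∪∅=∅
  n12('bb'): parent n3 fail=0; on 'b' 0 → fail=3;  out {4}∪∅={4}
  n14('de'): parent n13 fail=0; on 'e' 0 → fail=0;  out {6}∪∅={6}
  n15('dc'): parent n13 fail=0; on 'c' 0 → fail=5;  out {7}∪{5}={5,7}
  n8('aba'): parent n7 fail=3; on 'a' 3→0 → fail=1;  out ∅∪∅=∅
  n9('abae'): parent n8 fail=1; on 'e' 1 → fail=2;  out ∅∪{0}={0}
  n10('abaed'): parent n9 fail=2; on 'd' 2→0 → fail=13;  out ∅∪∅=∅
  n11('abaedc'): parent n10 fail=13; on 'c' 13 → fail=15;  out {3}∪{5,7}={3,5,7}

Run:
i=0 'd': node 0→13
i=1 'a': node 13→1 (fail-walked)
i=2 'a': node 1→1 (fail-walked)
i=3 'c': node 1→5 (fail-walked)  emit P5@[3:3]
i=4 'd': node 5→13 (fail-walked)
i=5 'e': node 13→14  emit P6@[4:5]
i=6 'd': node 14→13 (fail-walked)
i=7 'c': node 13→15  emit P5@[7:7],P7@[6:7]
i=8 'a': node 15→6 (fail-walked)  emit P2@[7:8]
i=9 'd': node 6→13 (fail-walked)
i=10 'd': node 13→13 (fail-walked)
i=11 'a': node 13→1 (fail-walked)
i=12 'e': node 1→2  emit P0@[11:12]
i=13 'a': node 2→1 (fail-walked)
i=14 'c': node 1→5 (fail-walked)  emit P5@[14:14]
i=15 'd': node 5→13 (fail-walked)
i=16 'e': node 13→14  emit P6@[15:16]
i=17 'd': node 14→13 (fail-walked)
i=18 'b': node 13→3 (fail-walked)
i=19 'e': node 3→4  emit P1@[18:19]
i=20 'd': node 4→13 (fail-walked)
i=21 'a': node 13→1 (fail-walked)
i=22 'd': node 1→13 (fail-walked)
i=23 'e': node 13→14  emit P6@[22:23]
i=24 'c': node 14→5 (fail-walked)  emit P5@[24:24]
i=25 'a': node 5→6  emit P2@[24:25]
i=26 'd': node 6→13 (fail-walked)

Matches: [[3,5],[5,6],[7,5],[7,7],[8,2],[12,0],[14,5],[16,6],[19,1],[23,6],[24,5],[25,2]]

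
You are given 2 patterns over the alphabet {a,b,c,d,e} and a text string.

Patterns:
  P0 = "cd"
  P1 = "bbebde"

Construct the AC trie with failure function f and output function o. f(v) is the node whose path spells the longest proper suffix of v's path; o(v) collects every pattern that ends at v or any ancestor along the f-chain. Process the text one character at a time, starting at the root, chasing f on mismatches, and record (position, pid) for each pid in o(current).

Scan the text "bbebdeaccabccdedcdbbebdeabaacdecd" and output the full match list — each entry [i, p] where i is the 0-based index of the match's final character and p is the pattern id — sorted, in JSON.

Build:
Trie (insert patterns):
  n0 'ε': b→3 c→1
  n1 'c': d→2
  n2 'cd': ·  ←P0
  n3 'b': b→4
  n4 'bb': e→5
  n5 'bbe': b→6
  n6 'bbeb': d→7
  n7 'bbebd': e→8
  n8 'bbebde': ·  ←P1

BFS fail/out derivation:
  n1('c'): parent n0 fail=0; on 'c' 0 → fail=0;  out ∅∪∅=∅
  n3('b'): parent n0 fail=0; on 'b' 0 → fail=0;  out ∅∪∅=∅
  n2('cd'): parent n1 fail=0; on 'd' 0 → fail=0;  out {0}∪∅={0}
  n4('bb'): parent n3 fail=0; on 'b' 0 → fail=3;  out ∅∪∅=∅
  n5('bbe'): parent n4 fail=3; on 'e' 3→0 → fail=0;  out ∅∪∅=∅
  n6('bbeb'): parent n5 fail=0; on 'b' 0 → fail=3;  out ∅∪∅=∅
  n7('bbebd'): parent n6 fail=3; on 'd' 3→0 → fail=0;  out ∅∪∅=∅
  n8('bbebde'): parent n7 fail=0; on 'e' 0 → fail=0;  out {1}∪∅={1}

Scan:
[0] read 'b'  n0⇒n3
[1] read 'b'  n3⇒n4
[2] read 'e'  n4⇒n5
[3] read 'b'  n5⇒n6
[4] read 'd'  n6⇒n7
[5] read 'e'  n7⇒n8  → match P1@[0:5]
[6] read 'a'  n8⇒n0 (fail-walked)
[7] read 'c'  n0⇒n1
[8] read 'c'  n1⇒n1 (fail-walked)
[9] read 'a'  n1⇒n0 (fail-walked)
[10] read 'b'  n0⇒n3
[11] read 'c'  n3⇒n1 (fail-walked)
[12] read 'c'  n1⇒n1 (fail-walked)
[13] read 'd'  n1⇒n2  → match P0@[12:13]
[14] read 'e'  n2⇒n0 (fail-walked)
[15] read 'd'  n0⇒n0
[16] read 'c'  n0⇒n1
[17] read 'd'  n1⇒n2  → match P0@[16:17]
[18] read 'b'  n2⇒n3 (fail-walked)
[19] read 'b'  n3⇒n4
[20] read 'e'  n4⇒n5
[21] read 'b'  n5⇒n6
[22] read 'd'  n6⇒n7
[23] read 'e'  n7⇒n8  → match P1@[18:23]
[24] read 'a'  n8⇒n0 (fail-walked)
[25] read 'b'  n0⇒n3
[26] read 'a'  n3⇒n0 (fail-walked)
[27] read 'a'  n0⇒n0
[28] read 'c'  n0⇒n1
[29] read 'd'  n1⇒n2  → match P0@[28:29]
[30] read 'e'  n2⇒n0 (fail-walked)
[31] read 'c'  n0⇒n1
[32] read 'd'  n1⇒n2  → match P0@[31:32]

All matches (sorted): [[5,1],[13,0],[17,0],[23,1],[29,0],[32,0]]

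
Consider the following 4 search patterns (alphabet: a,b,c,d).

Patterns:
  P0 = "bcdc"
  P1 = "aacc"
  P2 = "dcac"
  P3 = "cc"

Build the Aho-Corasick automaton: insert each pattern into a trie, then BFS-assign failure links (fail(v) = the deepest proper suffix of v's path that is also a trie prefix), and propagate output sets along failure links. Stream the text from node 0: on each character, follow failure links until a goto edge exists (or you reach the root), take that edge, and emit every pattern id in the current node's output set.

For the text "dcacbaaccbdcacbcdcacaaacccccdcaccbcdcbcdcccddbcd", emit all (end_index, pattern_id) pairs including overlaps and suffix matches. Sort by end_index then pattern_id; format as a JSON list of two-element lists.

Build:
Trie (insert patterns):
  0='ε' goto a→5 b→1 c→13 d→9
  1='b' goto c→2
  2='bc' goto d→3
  3='bcd' goto c→4
  4='bcdc' goto ·  [P0 ends]
  5='a' goto a→6
  6='aa' goto c→7
  7='aac' goto c→8
  8='aacc' goto ·  [P1 ends]
  9='d' goto c→10
  10='dc' goto a→11
  11='dca' goto c→12
  12='dcac' goto ·  [P2 ends]
  13='c' goto c→14
  14='cc' goto ·  [P3 ends]

BFS fail/out derivation:
  fail(1) 'b': from fail(0)=0 chase 'b': 0 ⇒ 0;  out=∅∪out(0)=∅
  fail(5) 'a': from fail(0)=0 chase 'a': 0 ⇒ 0;  out=∅∪out(0)=∅
  fail(9) 'd': from fail(0)=0 chase 'd': 0 ⇒ 0;  out=∅∪out(0)=∅
  fail(13) 'c': from fail(0)=0 chase 'c': 0 ⇒ 0;  out=∅∪out(0)=∅
  fail(2) 'bc': from fail(1)=0 chase 'c': 0 ⇒ 13;  out=∅∪out(13)=∅
  fail(6) 'aa': from fail(5)=0 chase 'a': 0 ⇒ 5;  out=∅∪out(5)=∅
  fail(10) 'dc': from fail(9)=0 chase 'c': 0 ⇒ 13;  out=∅∪out(13)=∅
  fail(14) 'cc': from fail(13)=0 chase 'c': 0 ⇒ 13;  out={3}∪out(13)={3}
  fail(3) 'bcd': from fail(2)=13 chase 'd': 13→0 ⇒ 9;  out=∅∪out(9)=∅
  fail(7) 'aac': from fail(6)=5 chase 'c': 5→0 ⇒ 13;  out=∅∪out(13)=∅
  fail(11) 'dca': from fail(10)=13 chase 'a': 13→0 ⇒ 5;  out=∅∪out(5)=∅
  fail(4) 'bcdc': from fail(3)=9 chase 'c': 9 ⇒ 10;  out={0}∪out(10)={0}
  fail(8) 'aacc': from fail(7)=13 chase 'c': 13 ⇒ 14;  out={1}∪out(14)={1,3}
  fail(12) 'dcac': from fail(11)=5 chase 'c': 5→0 ⇒ 13;  out={2}∪out(13)={2}

Run:
pos 0 'd': at 9
pos 1 'c': at 10
pos 2 'a': at 11
pos 3 'c': at 12  ** P2@[0:3]
pos 4 'b': at 1 (via fail)
pos 5 'a': at 5 (via fail)
pos 6 'a': at 6
pos 7 'c': at 7
pos 8 'c': at 8  ** P1@[5:8],P3@[7:8]
pos 9 'b': at 1 (via fail)
pos 10 'd': at 9 (via fail)
pos 11 'c': at 10
pos 12 'a': at 11
pos 13 'c': at 12  ** P2@[10:13]
pos 14 'b': at 1 (via fail)
pos 15 'c': at 2
pos 16 'd': at 3
pos 17 'c': at 4  ** P0@[14:17]
pos 18 'a': at 11 (via fail)
pos 19 'c': at 12  ** P2@[16:19]
pos 20 'a': at 5 (via fail)
pos 21 'a': at 6
pos 22 'a': at 6 (via fail)
pos 23 'c': at 7
pos 24 'c': at 8  ** P1@[21:24],P3@[23:24]
pos 25 'c': at 14 (via fail)  ** P3@[24:25]
pos 26 'c': at 14 (via fail)  ** P3@[25:26]
pos 27 'c': at 14 (via fail)  ** P3@[26:27]
pos 28 'd': at 9 (via fail)
pos 29 'c': at 10
pos 30 'a': at 11
pos 31 'c': at 12  ** P2@[28:31]
pos 32 'c': at 14 (via fail)  ** P3@[31:32]
pos 33 'b': at 1 (via fail)
pos 34 'c': at 2
pos 35 'd': at 3
pos 36 'c': at 4  ** P0@[33:36]
pos 37 'b': at 1 (via fail)
pos 38 'c': at 2
pos 39 'd': at 3
pos 40 'c': at 4  ** P0@[37:40]
pos 41 'c': at 14 (via fail)  ** P3@[40:41]
pos 42 'c': at 14 (via fail)  ** P3@[41:42]
pos 43 'd': at 9 (via fail)
pos 44 'd': at 9 (via fail)
pos 45 'b': at 1 (via fail)
pos 46 'c': at 2
pos 47 'd': at 3

All matches (sorted): [[3,2],[8,1],[8,3],[13,2],[17,0],[19,2],[24,1],[24,3],[25,3],[26,3],[27,3],[31,2],[32,3],[36,0],[40,0],[41,3],[42,3]]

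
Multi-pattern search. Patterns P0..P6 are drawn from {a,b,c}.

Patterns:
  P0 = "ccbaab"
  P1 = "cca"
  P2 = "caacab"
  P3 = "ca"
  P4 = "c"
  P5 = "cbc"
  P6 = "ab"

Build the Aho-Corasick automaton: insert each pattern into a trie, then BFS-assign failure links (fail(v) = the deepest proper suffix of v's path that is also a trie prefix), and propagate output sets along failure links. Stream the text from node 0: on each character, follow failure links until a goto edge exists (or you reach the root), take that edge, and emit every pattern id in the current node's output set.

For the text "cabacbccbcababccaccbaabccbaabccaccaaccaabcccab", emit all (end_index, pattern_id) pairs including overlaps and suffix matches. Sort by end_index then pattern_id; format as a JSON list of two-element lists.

Build:
Trie (insert patterns):
  n0 'ε': a→15 c→1
  n1 'c': a→8 b→13 c→2  [P4 ends]
  n2 'cc': a→7 b→3
  n3 'ccb': a→4
  n4 'ccba': a→5
  n5 'ccbaa': b→6
  n6 'ccbaab': ·  [P0 ends]
  n7 'cca': ·  [P1 ends]
  n8 'ca': a→9  [P3 ends]
  n9 'caa': c→10
  n10 'caac': a→11
  n11 'caaca': b→12
  n12 'caacab': ·  [P2 ends]
  n13 'cb': c→14
  n14 'cbc': ·  [P5 ends]
  n15 'a': b→16
  n16 'ab': ·  [P6 ends]

BFS fail/out derivation:
  n1('c'): parent n0 fail=0; on 'c' 0 → fail=0;  out {4}∪∅={4}
  n15('a'): parent n0 fail=0; on 'a' 0 → fail=0;  out ∅∪∅=∅
  n2('cc'): parent n1 fail=0; on 'c' 0 → fail=1;  out ∅∪{4}={4}
  n8('ca'): parent n1 fail=0; on 'a' 0 → fail=15;  out {3}∪∅={3}
  n13('cb'): parent n1 fail=0; on 'b' 0 → fail=0;  out ∅∪∅=∅
  n16('ab'): parent n15 fail=0; on 'b' 0 → fail=0;  out {6}∪∅={6}
  n3('ccb'): parent n2 fail=1; on 'b' 1 → fail=13;  out ∅∪∅=∅
  n7('cca'): parent n2 fail=1; on 'a' 1 → fail=8;  out {1}∪{3}={1,3}
  n9('caa'): parent n8 fail=15; on 'a' 15→0 → fail=15;  out ∅∪∅=∅
  n14('cbc'): parent n13 fail=0; on 'c' 0 → fail=1;  out {5}∪{4}={4,5}
  n4('ccba'): parent n3 fail=13; on 'a' 13→0 → fail=15;  out ∅∪∅=∅
  n10('caac'): parent n9 fail=15; on 'c' 15→0 → fail=1;  out ∅∪{4}={4}
  n5('ccbaa'): parent n4 fail=15; on 'a' 15→0 → fail=15;  out ∅∪∅=∅
  n11('caaca'): parent n10 fail=1; on 'a' 1 → fail=8;  out ∅∪{3}={3}
  n6('ccbaab'): parent n5 fail=15; on 'b' 15 → fail=16;  out {0}∪{6}={0,6}
  n12('caacab'): parent n11 fail=8; on 'b' 8→15 → fail=16;  out {2}∪{6}={2,6}

Scan:
i=0 'c': node 0→1  → match P4@[0:0]
i=1 'a': node 1→8  → match P3@[0:1]
i=2 'b': node 8→16 (via fail)  → match P6@[1:2]
i=3 'a': node 16→15 (via fail)
i=4 'c': node 15→1 (via fail)  → match P4@[4:4]
i=5 'b': node 1→13
i=6 'c': node 13→14  → match P4@[6:6],P5@[4:6]
i=7 'c': node 14→2 (via fail)  → match P4@[7:7]
i=8 'b': node 2→3
i=9 'c': node 3→14 (via fail)  → match P4@[9:9],P5@[7:9]
i=10 'a': node 14→8 (via fail)  → match P3@[9:10]
i=11 'b': node 8→16 (via fail)  → match P6@[10:11]
i=12 'a': node 16→15 (via fail)
i=13 'b': node 15→16  → match P6@[12:13]
i=14 'c': node 16→1 (via fail)  → match P4@[14:14]
i=15 'c': node 1→2  → match P4@[15:15]
i=16 'a': node 2→7  → match P1@[14:16],P3@[15:16]
i=17 'c': node 7→1 (via fail)  → match P4@[17:17]
i=18 'c': node 1→2  → match P4@[18:18]
i=19 'b': node 2→3
i=20 'a': node 3→4
i=21 'a': node 4→5
i=22 'b': node 5→6  → match P0@[17:22],P6@[21:22]
i=23 'c': node 6→1 (via fail)  → match P4@[23:23]
i=24 'c': node 1→2  → match P4@[24:24]
i=25 'b': node 2→3
i=26 'a': node 3→4
i=27 'a': node 4→5
i=28 'b': node 5→6  → match P0@[23:28],P6@[27:28]
i=29 'c': node 6→1 (via fail)  → match P4@[29:29]
i=30 'c': node 1→2  → match P4@[30:30]
i=31 'a': node 2→7  → match P1@[29:31],P3@[30:31]
i=32 'c': node 7→1 (via fail)  → match P4@[32:32]
i=33 'c': node 1→2  → match P4@[33:33]
i=34 'a': node 2→7  → match P1@[32:34],P3@[33:34]
i=35 'a': node 7→9 (via fail)
i=36 'c': node 9→10  → match P4@[36:36]
i=37 'c': node 10→2 (via fail)  → match P4@[37:37]
i=38 'a': node 2→7  → match P1@[36:38],P3@[37:38]
i=39 'a': node 7→9 (via fail)
i=40 'b': node 9→16 (via fail)  → match P6@[39:40]
i=41 'c': node 16→1 (via fail)  → match P4@[41:41]
i=42 'c': node 1→2  → match P4@[42:42]
i=43 'c': node 2→2 (via fail)  → match P4@[43:43]
i=44 'a': node 2→7  → match P1@[42:44],P3@[43:44]
i=45 'b': node 7→16 (via fail)  → match P6@[44:45]

Result: [[0,4],[1,3],[2,6],[4,4],[6,4],[6,5],[7,4],[9,4],[9,5],[10,3],[11,6],[13,6],[14,4],[15,4],[16,1],[16,3],[17,4],[18,4],[22,0],[22,6],[23,4],[24,4],[28,0],[28,6],[29,4],[30,4],[31,1],[31,3],[32,4],[33,4],[34,1],[34,3],[36,4],[37,4],[38,1],[38,3],[40,6],[41,4],[42,4],[43,4],[44,1],[44,3],[45,6]]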